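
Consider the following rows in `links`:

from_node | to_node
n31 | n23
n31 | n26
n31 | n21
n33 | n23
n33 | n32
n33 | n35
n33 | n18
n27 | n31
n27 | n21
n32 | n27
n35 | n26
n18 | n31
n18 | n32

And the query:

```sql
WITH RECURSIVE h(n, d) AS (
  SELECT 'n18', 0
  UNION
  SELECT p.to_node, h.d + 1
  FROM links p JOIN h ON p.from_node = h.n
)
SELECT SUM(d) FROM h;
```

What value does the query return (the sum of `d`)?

28

Base: (n18, d=0).
Iteration 1: edges from {n18} -> (n31, d=1), (n32, d=1).
Iteration 2: edges from {n31,n32} -> (n21, d=2), (n23, d=2), (n26, d=2), (n27, d=2).
Iteration 3: edges from {n21,n23,n26,n27} -> (n21, d=3), (n31, d=3).
Iteration 4: edges from {n21,n31} -> (n21, d=4), (n23, d=4), (n26, d=4).
Iteration 5: no outgoing edges from {n21,n23,n26}; recursion stops.
SUM(d) = 0 + 1 + 1 + 2 + 2 + 2 + 2 + 3 + 3 + 4 + 4 + 4 = 28.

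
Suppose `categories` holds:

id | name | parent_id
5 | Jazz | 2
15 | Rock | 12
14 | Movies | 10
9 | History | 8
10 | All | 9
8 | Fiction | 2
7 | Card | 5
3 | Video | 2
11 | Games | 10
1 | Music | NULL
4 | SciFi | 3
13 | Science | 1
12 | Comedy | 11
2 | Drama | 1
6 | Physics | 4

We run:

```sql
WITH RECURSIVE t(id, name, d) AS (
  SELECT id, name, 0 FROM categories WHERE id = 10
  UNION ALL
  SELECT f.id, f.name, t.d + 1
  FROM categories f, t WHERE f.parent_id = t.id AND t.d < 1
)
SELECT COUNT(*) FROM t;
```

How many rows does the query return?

3

Base: id=10 (All) at d 0.
Iteration 1: rows with parent_id in {10} -> Games (id 11, d 1), Movies (id 14, d 1).
Iteration 2: d < 1 fails for all current rows; recursion stops.
Total rows emitted: 3.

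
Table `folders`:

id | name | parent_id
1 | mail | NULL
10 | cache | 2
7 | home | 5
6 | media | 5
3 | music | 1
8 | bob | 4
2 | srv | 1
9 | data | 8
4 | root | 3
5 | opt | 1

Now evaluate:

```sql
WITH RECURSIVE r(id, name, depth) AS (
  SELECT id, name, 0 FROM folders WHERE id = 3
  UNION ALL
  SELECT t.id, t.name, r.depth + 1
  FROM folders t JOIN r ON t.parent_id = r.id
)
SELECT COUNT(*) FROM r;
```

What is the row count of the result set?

Base: id=3 (music) at depth 0.
Iteration 1: rows with parent_id in {3} -> root (id 4, depth 1).
Iteration 2: rows with parent_id in {4} -> bob (id 8, depth 2).
Iteration 3: rows with parent_id in {8} -> data (id 9, depth 3).
Iteration 4: no rows with parent_id in {9}; recursion stops.
Total rows emitted: 4.

4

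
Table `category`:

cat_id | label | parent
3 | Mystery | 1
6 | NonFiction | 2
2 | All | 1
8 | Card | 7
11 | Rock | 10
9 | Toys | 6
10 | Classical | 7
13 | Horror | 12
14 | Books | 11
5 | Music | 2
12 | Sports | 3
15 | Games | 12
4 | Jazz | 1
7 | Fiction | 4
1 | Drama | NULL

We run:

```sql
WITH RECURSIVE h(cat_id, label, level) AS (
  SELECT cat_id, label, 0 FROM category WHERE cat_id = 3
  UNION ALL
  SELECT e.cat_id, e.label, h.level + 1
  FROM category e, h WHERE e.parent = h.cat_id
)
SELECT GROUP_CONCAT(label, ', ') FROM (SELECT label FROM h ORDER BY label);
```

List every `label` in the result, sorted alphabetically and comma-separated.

Base: cat_id=3 (Mystery) at level 0.
Iteration 1: rows with parent in {3} -> Sports (id 12, level 1).
Iteration 2: rows with parent in {12} -> Horror (id 13, level 2), Games (id 15, level 2).
Iteration 3: no rows with parent in {13,15}; recursion stops.

Games, Horror, Mystery, Sports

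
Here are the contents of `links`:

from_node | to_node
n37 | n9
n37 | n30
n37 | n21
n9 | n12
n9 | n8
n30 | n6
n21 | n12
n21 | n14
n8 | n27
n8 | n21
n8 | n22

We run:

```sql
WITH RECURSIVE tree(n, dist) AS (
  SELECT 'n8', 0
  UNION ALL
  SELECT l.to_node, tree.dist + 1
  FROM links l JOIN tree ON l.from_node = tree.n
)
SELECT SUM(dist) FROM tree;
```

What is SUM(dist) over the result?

7

Base: (n8, dist=0).
Iteration 1: edges from {n8} -> (n21, dist=1), (n22, dist=1), (n27, dist=1).
Iteration 2: edges from {n21,n22,n27} -> (n12, dist=2), (n14, dist=2).
Iteration 3: no outgoing edges from {n12,n14}; recursion stops.
SUM(dist) = 0 + 1 + 1 + 1 + 2 + 2 = 7.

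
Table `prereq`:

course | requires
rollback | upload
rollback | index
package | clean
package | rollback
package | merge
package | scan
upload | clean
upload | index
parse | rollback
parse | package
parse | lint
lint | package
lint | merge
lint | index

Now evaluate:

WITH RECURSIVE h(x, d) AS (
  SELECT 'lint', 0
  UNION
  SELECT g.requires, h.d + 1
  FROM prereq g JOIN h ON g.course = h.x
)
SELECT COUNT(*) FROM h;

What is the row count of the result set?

Base: (lint, d=0).
Iteration 1: edges from {lint} -> (index, d=1), (merge, d=1), (package, d=1).
Iteration 2: edges from {index,merge,package} -> (clean, d=2), (merge, d=2), (rollback, d=2), (scan, d=2).
Iteration 3: edges from {clean,merge,rollback,scan} -> (index, d=3), (upload, d=3).
Iteration 4: edges from {index,upload} -> (clean, d=4), (index, d=4).
Iteration 5: no outgoing edges from {clean,index}; recursion stops.
Total rows emitted: 12.

12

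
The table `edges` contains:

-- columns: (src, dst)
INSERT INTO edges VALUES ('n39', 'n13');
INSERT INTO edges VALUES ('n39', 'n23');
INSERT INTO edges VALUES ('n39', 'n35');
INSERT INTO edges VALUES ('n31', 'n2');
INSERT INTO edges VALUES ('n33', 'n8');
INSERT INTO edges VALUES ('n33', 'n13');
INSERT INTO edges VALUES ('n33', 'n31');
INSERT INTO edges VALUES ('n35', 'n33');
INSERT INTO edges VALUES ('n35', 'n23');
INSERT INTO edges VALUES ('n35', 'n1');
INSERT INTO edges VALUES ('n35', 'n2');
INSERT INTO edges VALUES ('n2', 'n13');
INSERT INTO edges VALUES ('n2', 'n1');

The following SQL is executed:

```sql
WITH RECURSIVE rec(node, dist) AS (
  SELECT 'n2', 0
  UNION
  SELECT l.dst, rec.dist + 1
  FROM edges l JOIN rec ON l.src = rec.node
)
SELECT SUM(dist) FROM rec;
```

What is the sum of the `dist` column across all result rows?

2

Base: (n2, dist=0).
Iteration 1: edges from {n2} -> (n1, dist=1), (n13, dist=1).
Iteration 2: no outgoing edges from {n1,n13}; recursion stops.
SUM(dist) = 0 + 1 + 1 = 2.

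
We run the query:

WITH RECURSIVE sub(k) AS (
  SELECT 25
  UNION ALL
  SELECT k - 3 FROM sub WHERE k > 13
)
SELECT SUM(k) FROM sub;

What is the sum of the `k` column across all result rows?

95

Base: k=25.
Iteration 1: 25 > 13 holds -> k = 25 - 3 = 22.
Iteration 2: 22 > 13 holds -> k = 22 - 3 = 19.
Iteration 3: 19 > 13 holds -> k = 19 - 3 = 16.
Iteration 4: 16 > 13 holds -> k = 16 - 3 = 13.
Iteration 5: 13 > 13 fails; recursion stops.
SUM(k) = 25 + 22 + 19 + 16 + 13 = 95.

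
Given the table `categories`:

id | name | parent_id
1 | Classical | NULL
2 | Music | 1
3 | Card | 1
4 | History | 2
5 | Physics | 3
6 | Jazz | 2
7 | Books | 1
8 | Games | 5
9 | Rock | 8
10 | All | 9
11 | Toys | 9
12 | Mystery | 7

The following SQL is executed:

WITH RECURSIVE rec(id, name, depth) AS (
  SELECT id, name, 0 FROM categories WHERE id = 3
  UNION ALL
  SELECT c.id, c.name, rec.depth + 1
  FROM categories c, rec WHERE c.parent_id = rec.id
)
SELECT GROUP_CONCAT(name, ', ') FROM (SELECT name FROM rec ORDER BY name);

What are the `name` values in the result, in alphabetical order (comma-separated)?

Base: id=3 (Card) at depth 0.
Iteration 1: rows with parent_id in {3} -> Physics (id 5, depth 1).
Iteration 2: rows with parent_id in {5} -> Games (id 8, depth 2).
Iteration 3: rows with parent_id in {8} -> Rock (id 9, depth 3).
Iteration 4: rows with parent_id in {9} -> All (id 10, depth 4), Toys (id 11, depth 4).
Iteration 5: no rows with parent_id in {10,11}; recursion stops.

All, Card, Games, Physics, Rock, Toys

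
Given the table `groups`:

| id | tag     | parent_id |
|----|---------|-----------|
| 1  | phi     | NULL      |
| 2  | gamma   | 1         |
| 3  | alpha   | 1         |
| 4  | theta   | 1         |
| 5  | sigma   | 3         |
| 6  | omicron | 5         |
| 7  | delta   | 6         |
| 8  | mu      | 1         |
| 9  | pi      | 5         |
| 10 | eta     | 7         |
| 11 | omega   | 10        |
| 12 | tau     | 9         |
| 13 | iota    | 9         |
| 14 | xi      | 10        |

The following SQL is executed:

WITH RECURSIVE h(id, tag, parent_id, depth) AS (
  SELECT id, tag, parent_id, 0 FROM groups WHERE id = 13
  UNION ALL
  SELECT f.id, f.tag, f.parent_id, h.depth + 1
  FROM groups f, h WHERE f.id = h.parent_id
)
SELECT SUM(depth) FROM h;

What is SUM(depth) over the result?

Base: id=13 (iota), parent_id=9, depth 0.
Iteration 1: join on id=9 -> pi (id 9, parent_id=5, depth 1).
Iteration 2: join on id=5 -> sigma (id 5, parent_id=3, depth 2).
Iteration 3: join on id=3 -> alpha (id 3, parent_id=1, depth 3).
Iteration 4: join on id=1 -> phi (id 1, parent_id=NULL, depth 4).
Iteration 5: parent_id is NULL; no match; recursion stops.
SUM(depth) = 0 + 1 + 2 + 3 + 4 = 10.

10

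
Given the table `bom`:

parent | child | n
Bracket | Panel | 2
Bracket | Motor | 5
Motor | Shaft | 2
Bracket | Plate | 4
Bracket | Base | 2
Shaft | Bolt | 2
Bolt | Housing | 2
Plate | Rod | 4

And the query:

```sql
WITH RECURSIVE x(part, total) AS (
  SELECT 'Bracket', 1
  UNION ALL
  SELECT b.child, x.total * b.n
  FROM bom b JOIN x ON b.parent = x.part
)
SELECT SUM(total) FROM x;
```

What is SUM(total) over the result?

100

Base: (Bracket, total=1).
Iteration 1: components of {Bracket} -> Base = 1*2 = 2, Motor = 1*5 = 5, Panel = 1*2 = 2, Plate = 1*4 = 4.
Iteration 2: components of {Base,Motor,Panel,Plate} -> Rod = 4*4 = 16, Shaft = 5*2 = 10.
Iteration 3: components of {Rod,Shaft} -> Bolt = 10*2 = 20.
Iteration 4: components of {Bolt} -> Housing = 20*2 = 40.
Iteration 5: no further components; recursion stops.
SUM(total) = 1 + 2 + 5 + 4 + 2 + 10 + 16 + 20 + 40 = 100.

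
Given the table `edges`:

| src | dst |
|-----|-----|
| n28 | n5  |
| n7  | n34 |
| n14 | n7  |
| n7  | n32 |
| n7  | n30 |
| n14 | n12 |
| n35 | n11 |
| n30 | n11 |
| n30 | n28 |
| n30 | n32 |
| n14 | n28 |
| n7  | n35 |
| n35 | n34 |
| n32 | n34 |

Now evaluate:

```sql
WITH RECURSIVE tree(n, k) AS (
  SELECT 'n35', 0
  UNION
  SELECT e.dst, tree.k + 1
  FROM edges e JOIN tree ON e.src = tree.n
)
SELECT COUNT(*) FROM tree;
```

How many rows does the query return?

3

Base: (n35, k=0).
Iteration 1: edges from {n35} -> (n11, k=1), (n34, k=1).
Iteration 2: no outgoing edges from {n11,n34}; recursion stops.
Total rows emitted: 3.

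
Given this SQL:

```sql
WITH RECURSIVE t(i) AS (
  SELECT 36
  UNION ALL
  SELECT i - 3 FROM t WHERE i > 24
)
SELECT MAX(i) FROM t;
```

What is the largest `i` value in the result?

Base: i=36.
Iteration 1: 36 > 24 holds -> i = 36 - 3 = 33.
Iteration 2: 33 > 24 holds -> i = 33 - 3 = 30.
Iteration 3: 30 > 24 holds -> i = 30 - 3 = 27.
Iteration 4: 27 > 24 holds -> i = 27 - 3 = 24.
Iteration 5: 24 > 24 fails; recursion stops.
i values: 36, 33, 30, 27, 24; the maximum is 36.

36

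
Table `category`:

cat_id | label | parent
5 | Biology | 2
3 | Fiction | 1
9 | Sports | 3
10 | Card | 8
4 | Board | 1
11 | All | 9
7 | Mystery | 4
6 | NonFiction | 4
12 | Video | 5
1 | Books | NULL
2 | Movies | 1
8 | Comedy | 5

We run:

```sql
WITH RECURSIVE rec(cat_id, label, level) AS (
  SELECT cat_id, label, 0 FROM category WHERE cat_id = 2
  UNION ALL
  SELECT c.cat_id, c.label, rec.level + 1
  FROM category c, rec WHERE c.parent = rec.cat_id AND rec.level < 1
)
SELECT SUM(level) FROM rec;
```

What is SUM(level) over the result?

Base: cat_id=2 (Movies) at level 0.
Iteration 1: rows with parent in {2} -> Biology (id 5, level 1).
Iteration 2: level < 1 fails for all current rows; recursion stops.
SUM(level) = 0 + 1 = 1.

1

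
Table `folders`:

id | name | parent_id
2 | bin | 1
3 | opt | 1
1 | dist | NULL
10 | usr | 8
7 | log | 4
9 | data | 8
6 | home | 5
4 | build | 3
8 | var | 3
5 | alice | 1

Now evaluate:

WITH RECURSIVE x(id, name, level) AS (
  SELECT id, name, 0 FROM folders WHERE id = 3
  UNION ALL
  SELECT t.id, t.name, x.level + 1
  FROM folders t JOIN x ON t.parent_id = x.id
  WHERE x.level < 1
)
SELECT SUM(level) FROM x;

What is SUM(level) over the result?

2

Base: id=3 (opt) at level 0.
Iteration 1: rows with parent_id in {3} -> build (id 4, level 1), var (id 8, level 1).
Iteration 2: level < 1 fails for all current rows; recursion stops.
SUM(level) = 0 + 1 + 1 = 2.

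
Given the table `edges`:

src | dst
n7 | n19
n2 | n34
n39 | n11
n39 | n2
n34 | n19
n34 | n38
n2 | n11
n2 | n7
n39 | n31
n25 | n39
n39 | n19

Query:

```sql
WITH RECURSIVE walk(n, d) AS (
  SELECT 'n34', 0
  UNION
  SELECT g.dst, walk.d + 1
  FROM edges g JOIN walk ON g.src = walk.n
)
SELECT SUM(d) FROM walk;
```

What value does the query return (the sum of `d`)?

2

Base: (n34, d=0).
Iteration 1: edges from {n34} -> (n19, d=1), (n38, d=1).
Iteration 2: no outgoing edges from {n19,n38}; recursion stops.
SUM(d) = 0 + 1 + 1 = 2.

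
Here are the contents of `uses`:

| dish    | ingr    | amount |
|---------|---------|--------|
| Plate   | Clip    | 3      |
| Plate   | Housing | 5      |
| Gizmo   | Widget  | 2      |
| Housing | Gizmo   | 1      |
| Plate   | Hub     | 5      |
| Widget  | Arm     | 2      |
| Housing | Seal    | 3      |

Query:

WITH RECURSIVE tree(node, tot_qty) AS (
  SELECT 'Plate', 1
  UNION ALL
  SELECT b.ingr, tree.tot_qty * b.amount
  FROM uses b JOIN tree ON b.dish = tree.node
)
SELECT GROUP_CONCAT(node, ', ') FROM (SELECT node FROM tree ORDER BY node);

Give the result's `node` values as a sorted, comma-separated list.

Arm, Clip, Gizmo, Housing, Hub, Plate, Seal, Widget

Base: (Plate, tot_qty=1).
Iteration 1: components of {Plate} -> Clip = 1*3 = 3, Housing = 1*5 = 5, Hub = 1*5 = 5.
Iteration 2: components of {Clip,Housing,Hub} -> Gizmo = 5*1 = 5, Seal = 5*3 = 15.
Iteration 3: components of {Gizmo,Seal} -> Widget = 5*2 = 10.
Iteration 4: components of {Widget} -> Arm = 10*2 = 20.
Iteration 5: no further components; recursion stops.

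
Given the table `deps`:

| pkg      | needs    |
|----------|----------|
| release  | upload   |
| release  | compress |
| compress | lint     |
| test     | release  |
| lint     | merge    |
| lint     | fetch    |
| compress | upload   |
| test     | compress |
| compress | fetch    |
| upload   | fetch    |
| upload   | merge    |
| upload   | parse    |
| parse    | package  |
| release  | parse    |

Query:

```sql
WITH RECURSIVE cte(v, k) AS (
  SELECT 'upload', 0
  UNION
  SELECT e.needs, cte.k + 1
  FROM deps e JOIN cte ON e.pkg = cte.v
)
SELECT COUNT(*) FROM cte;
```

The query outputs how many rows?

5

Base: (upload, k=0).
Iteration 1: edges from {upload} -> (fetch, k=1), (merge, k=1), (parse, k=1).
Iteration 2: edges from {fetch,merge,parse} -> (package, k=2).
Iteration 3: no outgoing edges from {package}; recursion stops.
Total rows emitted: 5.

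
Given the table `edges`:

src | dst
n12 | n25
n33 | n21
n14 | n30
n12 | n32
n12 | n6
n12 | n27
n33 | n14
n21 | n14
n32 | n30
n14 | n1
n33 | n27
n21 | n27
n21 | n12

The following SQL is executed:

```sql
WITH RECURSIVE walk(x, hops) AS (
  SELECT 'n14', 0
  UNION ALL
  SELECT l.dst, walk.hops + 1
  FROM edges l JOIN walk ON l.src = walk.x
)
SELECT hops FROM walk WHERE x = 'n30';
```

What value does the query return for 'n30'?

Base: (n14, hops=0).
Iteration 1: edges from {n14} -> (n1, hops=1), (n30, hops=1).
Iteration 2: no outgoing edges from {n1,n30}; recursion stops.

1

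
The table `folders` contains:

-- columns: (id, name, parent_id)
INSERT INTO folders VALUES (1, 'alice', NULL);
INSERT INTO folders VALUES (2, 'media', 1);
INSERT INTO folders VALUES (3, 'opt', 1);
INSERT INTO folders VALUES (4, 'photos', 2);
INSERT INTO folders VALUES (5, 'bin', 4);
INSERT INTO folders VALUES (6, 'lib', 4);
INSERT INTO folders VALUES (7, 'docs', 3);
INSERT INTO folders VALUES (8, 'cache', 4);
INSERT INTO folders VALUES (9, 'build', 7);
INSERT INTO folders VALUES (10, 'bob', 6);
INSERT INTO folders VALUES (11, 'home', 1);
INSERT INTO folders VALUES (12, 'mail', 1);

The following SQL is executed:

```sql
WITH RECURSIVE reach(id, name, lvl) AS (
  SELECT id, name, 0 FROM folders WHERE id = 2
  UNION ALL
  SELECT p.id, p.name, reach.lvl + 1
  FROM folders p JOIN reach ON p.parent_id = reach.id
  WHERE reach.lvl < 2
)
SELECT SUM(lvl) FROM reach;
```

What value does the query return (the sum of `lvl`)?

Base: id=2 (media) at lvl 0.
Iteration 1: rows with parent_id in {2} -> photos (id 4, lvl 1).
Iteration 2: rows with parent_id in {4} -> bin (id 5, lvl 2), lib (id 6, lvl 2), cache (id 8, lvl 2).
Iteration 3: lvl < 2 fails for all current rows; recursion stops.
SUM(lvl) = 0 + 1 + 2 + 2 + 2 = 7.

7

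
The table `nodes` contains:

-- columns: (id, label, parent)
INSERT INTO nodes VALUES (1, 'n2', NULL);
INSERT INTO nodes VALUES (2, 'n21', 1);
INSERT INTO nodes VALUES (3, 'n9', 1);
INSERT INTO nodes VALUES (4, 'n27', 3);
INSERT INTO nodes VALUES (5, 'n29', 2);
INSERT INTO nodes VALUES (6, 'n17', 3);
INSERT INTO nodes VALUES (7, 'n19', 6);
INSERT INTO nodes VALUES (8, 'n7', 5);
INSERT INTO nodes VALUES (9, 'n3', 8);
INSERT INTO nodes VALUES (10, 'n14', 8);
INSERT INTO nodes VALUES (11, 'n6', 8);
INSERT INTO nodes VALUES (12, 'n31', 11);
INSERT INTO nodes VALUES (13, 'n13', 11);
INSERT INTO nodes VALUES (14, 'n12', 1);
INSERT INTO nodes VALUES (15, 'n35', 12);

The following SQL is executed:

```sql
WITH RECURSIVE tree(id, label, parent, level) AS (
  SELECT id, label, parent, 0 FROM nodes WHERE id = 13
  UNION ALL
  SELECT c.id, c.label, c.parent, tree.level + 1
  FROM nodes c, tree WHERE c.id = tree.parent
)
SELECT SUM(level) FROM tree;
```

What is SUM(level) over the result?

Base: id=13 (n13), parent=11, level 0.
Iteration 1: join on id=11 -> n6 (id 11, parent=8, level 1).
Iteration 2: join on id=8 -> n7 (id 8, parent=5, level 2).
Iteration 3: join on id=5 -> n29 (id 5, parent=2, level 3).
Iteration 4: join on id=2 -> n21 (id 2, parent=1, level 4).
Iteration 5: join on id=1 -> n2 (id 1, parent=NULL, level 5).
Iteration 6: parent is NULL; no match; recursion stops.
SUM(level) = 0 + 1 + 2 + 3 + 4 + 5 = 15.

15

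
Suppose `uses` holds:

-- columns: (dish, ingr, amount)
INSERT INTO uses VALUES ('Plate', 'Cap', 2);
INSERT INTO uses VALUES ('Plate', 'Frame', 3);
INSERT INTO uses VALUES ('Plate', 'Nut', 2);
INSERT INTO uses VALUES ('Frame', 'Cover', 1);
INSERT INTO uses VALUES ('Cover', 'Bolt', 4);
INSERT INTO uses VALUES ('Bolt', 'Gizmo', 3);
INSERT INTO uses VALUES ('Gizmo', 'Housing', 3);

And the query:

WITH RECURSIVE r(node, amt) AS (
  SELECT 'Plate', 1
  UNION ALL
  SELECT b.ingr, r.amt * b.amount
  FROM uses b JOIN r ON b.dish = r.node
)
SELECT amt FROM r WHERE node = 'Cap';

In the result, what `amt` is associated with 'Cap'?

Base: (Plate, amt=1).
Iteration 1: components of {Plate} -> Cap = 1*2 = 2, Frame = 1*3 = 3, Nut = 1*2 = 2.
Iteration 2: components of {Cap,Frame,Nut} -> Cover = 3*1 = 3.
Iteration 3: components of {Cover} -> Bolt = 3*4 = 12.
Iteration 4: components of {Bolt} -> Gizmo = 12*3 = 36.
Iteration 5: components of {Gizmo} -> Housing = 36*3 = 108.
Iteration 6: no further components; recursion stops.

2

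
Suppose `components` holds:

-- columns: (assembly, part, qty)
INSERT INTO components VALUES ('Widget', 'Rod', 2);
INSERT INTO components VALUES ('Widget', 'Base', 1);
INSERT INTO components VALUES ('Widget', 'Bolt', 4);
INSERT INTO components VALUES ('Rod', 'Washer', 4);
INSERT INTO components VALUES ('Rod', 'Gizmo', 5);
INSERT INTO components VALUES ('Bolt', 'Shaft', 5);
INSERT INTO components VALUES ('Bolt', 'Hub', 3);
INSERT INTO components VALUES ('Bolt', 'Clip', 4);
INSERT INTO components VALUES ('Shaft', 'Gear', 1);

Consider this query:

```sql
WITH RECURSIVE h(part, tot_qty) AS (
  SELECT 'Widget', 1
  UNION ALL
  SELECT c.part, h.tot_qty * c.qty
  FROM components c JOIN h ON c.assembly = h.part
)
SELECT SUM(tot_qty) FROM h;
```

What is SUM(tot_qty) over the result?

Base: (Widget, tot_qty=1).
Iteration 1: components of {Widget} -> Base = 1*1 = 1, Bolt = 1*4 = 4, Rod = 1*2 = 2.
Iteration 2: components of {Base,Bolt,Rod} -> Clip = 4*4 = 16, Gizmo = 2*5 = 10, Hub = 4*3 = 12, Shaft = 4*5 = 20, Washer = 2*4 = 8.
Iteration 3: components of {Clip,Gizmo,Hub,Shaft,Washer} -> Gear = 20*1 = 20.
Iteration 4: no further components; recursion stops.
SUM(tot_qty) = 1 + 2 + 1 + 4 + 8 + 10 + 20 + 12 + 16 + 20 = 94.

94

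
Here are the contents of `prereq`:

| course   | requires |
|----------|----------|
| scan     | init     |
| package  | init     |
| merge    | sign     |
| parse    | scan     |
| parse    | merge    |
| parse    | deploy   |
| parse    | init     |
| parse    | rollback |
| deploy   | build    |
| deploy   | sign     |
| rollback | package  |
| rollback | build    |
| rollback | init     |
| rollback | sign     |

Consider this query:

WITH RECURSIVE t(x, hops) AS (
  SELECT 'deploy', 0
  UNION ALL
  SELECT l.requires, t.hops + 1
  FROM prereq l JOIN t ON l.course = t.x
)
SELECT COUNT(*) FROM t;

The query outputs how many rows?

Base: (deploy, hops=0).
Iteration 1: edges from {deploy} -> (build, hops=1), (sign, hops=1).
Iteration 2: no outgoing edges from {build,sign}; recursion stops.
Total rows emitted: 3.

3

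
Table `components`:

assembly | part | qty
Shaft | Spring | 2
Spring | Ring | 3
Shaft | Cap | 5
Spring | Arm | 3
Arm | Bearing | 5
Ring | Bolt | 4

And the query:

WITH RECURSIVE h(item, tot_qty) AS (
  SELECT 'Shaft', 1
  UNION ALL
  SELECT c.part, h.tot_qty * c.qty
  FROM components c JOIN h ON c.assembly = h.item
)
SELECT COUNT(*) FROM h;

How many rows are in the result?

Base: (Shaft, tot_qty=1).
Iteration 1: components of {Shaft} -> Cap = 1*5 = 5, Spring = 1*2 = 2.
Iteration 2: components of {Cap,Spring} -> Arm = 2*3 = 6, Ring = 2*3 = 6.
Iteration 3: components of {Arm,Ring} -> Bearing = 6*5 = 30, Bolt = 6*4 = 24.
Iteration 4: no further components; recursion stops.
Total rows emitted: 7.

7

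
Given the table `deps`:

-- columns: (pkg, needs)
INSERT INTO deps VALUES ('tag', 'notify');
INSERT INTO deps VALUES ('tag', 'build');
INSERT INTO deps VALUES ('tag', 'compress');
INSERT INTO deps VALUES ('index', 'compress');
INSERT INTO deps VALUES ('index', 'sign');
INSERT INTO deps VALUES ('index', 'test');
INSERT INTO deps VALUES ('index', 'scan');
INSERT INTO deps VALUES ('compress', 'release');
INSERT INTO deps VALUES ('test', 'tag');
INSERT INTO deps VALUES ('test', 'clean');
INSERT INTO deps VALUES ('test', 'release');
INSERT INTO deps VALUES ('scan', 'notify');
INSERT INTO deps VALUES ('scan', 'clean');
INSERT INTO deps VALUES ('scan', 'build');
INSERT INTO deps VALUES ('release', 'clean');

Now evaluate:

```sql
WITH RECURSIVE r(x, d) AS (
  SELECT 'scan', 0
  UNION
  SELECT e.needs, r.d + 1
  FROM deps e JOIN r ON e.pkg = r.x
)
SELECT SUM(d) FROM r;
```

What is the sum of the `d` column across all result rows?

Base: (scan, d=0).
Iteration 1: edges from {scan} -> (build, d=1), (clean, d=1), (notify, d=1).
Iteration 2: no outgoing edges from {build,clean,notify}; recursion stops.
SUM(d) = 0 + 1 + 1 + 1 = 3.

3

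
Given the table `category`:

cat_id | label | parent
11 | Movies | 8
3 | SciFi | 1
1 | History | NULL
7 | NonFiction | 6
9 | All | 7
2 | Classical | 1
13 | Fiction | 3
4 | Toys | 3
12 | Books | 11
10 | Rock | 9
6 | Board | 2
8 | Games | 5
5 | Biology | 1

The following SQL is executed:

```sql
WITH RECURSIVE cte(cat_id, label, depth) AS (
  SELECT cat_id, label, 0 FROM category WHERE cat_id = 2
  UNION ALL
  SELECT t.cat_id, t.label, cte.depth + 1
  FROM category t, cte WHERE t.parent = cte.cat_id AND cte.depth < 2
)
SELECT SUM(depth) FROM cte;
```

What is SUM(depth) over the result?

3

Base: cat_id=2 (Classical) at depth 0.
Iteration 1: rows with parent in {2} -> Board (id 6, depth 1).
Iteration 2: rows with parent in {6} -> NonFiction (id 7, depth 2).
Iteration 3: depth < 2 fails for all current rows; recursion stops.
SUM(depth) = 0 + 1 + 2 = 3.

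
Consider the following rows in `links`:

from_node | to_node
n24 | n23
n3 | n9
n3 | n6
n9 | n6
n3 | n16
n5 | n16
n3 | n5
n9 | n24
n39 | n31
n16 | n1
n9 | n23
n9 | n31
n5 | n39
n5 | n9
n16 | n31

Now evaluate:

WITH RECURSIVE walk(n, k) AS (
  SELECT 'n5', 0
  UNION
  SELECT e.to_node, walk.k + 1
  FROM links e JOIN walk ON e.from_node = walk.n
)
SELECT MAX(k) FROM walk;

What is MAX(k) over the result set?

Base: (n5, k=0).
Iteration 1: edges from {n5} -> (n16, k=1), (n39, k=1), (n9, k=1).
Iteration 2: edges from {n16,n39,n9} -> (n1, k=2), (n23, k=2), (n24, k=2), (n31, k=2), (n6, k=2). [UNION drops 2 duplicate row(s)]
Iteration 3: edges from {n1,n23,n24,n31,n6} -> (n23, k=3).
Iteration 4: no outgoing edges from {n23}; recursion stops.
k values: 0, 1, 1, 1, 2, 2, 2, 2, 2, 3; the maximum is 3.

3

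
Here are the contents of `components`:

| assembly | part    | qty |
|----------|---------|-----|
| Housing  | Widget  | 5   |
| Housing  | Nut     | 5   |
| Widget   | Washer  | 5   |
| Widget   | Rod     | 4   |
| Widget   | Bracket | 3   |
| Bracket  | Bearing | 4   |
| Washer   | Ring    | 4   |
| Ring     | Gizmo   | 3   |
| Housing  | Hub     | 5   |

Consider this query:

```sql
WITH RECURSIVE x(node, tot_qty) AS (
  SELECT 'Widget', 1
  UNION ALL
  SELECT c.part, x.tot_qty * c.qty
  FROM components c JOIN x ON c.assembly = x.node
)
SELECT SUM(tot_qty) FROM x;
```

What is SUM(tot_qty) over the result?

105

Base: (Widget, tot_qty=1).
Iteration 1: components of {Widget} -> Bracket = 1*3 = 3, Rod = 1*4 = 4, Washer = 1*5 = 5.
Iteration 2: components of {Bracket,Rod,Washer} -> Bearing = 3*4 = 12, Ring = 5*4 = 20.
Iteration 3: components of {Bearing,Ring} -> Gizmo = 20*3 = 60.
Iteration 4: no further components; recursion stops.
SUM(tot_qty) = 1 + 5 + 4 + 3 + 20 + 12 + 60 = 105.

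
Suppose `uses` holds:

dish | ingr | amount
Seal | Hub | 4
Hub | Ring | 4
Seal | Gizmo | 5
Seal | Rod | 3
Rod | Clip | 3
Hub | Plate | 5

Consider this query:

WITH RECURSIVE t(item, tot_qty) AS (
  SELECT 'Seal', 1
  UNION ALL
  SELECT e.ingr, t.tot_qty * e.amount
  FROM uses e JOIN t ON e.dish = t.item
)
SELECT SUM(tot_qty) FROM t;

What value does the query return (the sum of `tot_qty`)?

Base: (Seal, tot_qty=1).
Iteration 1: components of {Seal} -> Gizmo = 1*5 = 5, Hub = 1*4 = 4, Rod = 1*3 = 3.
Iteration 2: components of {Gizmo,Hub,Rod} -> Clip = 3*3 = 9, Plate = 4*5 = 20, Ring = 4*4 = 16.
Iteration 3: no further components; recursion stops.
SUM(tot_qty) = 1 + 4 + 5 + 3 + 16 + 20 + 9 = 58.

58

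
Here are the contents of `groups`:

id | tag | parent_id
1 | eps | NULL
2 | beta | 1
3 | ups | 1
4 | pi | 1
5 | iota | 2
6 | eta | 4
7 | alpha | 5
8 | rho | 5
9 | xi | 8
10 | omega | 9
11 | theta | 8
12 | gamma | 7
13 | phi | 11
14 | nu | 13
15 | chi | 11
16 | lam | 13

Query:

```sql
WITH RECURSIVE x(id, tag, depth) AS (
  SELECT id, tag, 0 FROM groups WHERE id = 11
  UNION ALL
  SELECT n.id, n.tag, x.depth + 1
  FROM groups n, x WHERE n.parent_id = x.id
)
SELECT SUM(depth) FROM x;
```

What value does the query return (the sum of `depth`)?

Base: id=11 (theta) at depth 0.
Iteration 1: rows with parent_id in {11} -> phi (id 13, depth 1), chi (id 15, depth 1).
Iteration 2: rows with parent_id in {13,15} -> nu (id 14, depth 2), lam (id 16, depth 2).
Iteration 3: no rows with parent_id in {14,16}; recursion stops.
SUM(depth) = 0 + 1 + 1 + 2 + 2 = 6.

6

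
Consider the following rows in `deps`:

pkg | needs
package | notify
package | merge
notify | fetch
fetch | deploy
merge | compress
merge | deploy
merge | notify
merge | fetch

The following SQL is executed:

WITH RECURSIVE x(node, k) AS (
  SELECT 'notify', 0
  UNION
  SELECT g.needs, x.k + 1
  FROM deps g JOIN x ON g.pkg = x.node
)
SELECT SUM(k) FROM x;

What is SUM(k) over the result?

3

Base: (notify, k=0).
Iteration 1: edges from {notify} -> (fetch, k=1).
Iteration 2: edges from {fetch} -> (deploy, k=2).
Iteration 3: no outgoing edges from {deploy}; recursion stops.
SUM(k) = 0 + 1 + 2 = 3.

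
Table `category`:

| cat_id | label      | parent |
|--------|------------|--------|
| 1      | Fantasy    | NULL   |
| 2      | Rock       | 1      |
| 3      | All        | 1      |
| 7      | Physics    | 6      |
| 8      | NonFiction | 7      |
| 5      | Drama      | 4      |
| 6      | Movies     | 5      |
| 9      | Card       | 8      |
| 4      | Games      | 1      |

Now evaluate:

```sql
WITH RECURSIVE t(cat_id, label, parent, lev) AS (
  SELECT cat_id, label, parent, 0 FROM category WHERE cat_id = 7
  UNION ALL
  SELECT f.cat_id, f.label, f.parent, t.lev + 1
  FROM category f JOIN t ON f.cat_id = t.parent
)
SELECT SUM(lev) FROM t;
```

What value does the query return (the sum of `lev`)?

10

Base: cat_id=7 (Physics), parent=6, lev 0.
Iteration 1: join on cat_id=6 -> Movies (id 6, parent=5, lev 1).
Iteration 2: join on cat_id=5 -> Drama (id 5, parent=4, lev 2).
Iteration 3: join on cat_id=4 -> Games (id 4, parent=1, lev 3).
Iteration 4: join on cat_id=1 -> Fantasy (id 1, parent=NULL, lev 4).
Iteration 5: parent is NULL; no match; recursion stops.
SUM(lev) = 0 + 1 + 2 + 3 + 4 = 10.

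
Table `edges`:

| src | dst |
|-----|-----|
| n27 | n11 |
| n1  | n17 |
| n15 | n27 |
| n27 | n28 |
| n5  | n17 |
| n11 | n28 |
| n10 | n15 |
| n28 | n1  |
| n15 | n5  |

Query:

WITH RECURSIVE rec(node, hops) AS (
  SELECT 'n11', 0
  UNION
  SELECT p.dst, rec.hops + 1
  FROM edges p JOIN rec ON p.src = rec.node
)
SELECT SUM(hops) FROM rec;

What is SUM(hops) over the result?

6

Base: (n11, hops=0).
Iteration 1: edges from {n11} -> (n28, hops=1).
Iteration 2: edges from {n28} -> (n1, hops=2).
Iteration 3: edges from {n1} -> (n17, hops=3).
Iteration 4: no outgoing edges from {n17}; recursion stops.
SUM(hops) = 0 + 1 + 2 + 3 = 6.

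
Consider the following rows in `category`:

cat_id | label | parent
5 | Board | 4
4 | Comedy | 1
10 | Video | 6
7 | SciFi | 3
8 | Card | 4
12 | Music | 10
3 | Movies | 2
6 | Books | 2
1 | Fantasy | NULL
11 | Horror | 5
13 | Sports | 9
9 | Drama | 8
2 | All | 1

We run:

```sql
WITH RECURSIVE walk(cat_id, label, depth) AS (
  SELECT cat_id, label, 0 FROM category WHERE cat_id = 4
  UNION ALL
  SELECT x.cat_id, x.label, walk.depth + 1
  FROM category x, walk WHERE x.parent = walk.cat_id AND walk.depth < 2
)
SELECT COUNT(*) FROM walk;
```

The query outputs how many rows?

5

Base: cat_id=4 (Comedy) at depth 0.
Iteration 1: rows with parent in {4} -> Board (id 5, depth 1), Card (id 8, depth 1).
Iteration 2: rows with parent in {5,8} -> Drama (id 9, depth 2), Horror (id 11, depth 2).
Iteration 3: depth < 2 fails for all current rows; recursion stops.
Total rows emitted: 5.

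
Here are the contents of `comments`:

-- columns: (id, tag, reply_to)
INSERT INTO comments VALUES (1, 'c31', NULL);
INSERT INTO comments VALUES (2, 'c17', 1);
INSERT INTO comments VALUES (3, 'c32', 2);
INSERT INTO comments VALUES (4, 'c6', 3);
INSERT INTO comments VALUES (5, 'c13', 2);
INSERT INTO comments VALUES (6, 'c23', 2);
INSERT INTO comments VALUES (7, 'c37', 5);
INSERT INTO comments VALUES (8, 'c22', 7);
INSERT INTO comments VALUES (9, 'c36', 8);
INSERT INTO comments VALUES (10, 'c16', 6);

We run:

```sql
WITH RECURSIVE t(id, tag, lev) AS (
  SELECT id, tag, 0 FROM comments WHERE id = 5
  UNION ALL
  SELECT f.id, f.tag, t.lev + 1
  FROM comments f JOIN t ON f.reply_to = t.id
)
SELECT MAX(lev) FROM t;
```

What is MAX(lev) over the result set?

3

Base: id=5 (c13) at lev 0.
Iteration 1: rows with reply_to in {5} -> c37 (id 7, lev 1).
Iteration 2: rows with reply_to in {7} -> c22 (id 8, lev 2).
Iteration 3: rows with reply_to in {8} -> c36 (id 9, lev 3).
Iteration 4: no rows with reply_to in {9}; recursion stops.
lev values: 0, 1, 2, 3; the maximum is 3.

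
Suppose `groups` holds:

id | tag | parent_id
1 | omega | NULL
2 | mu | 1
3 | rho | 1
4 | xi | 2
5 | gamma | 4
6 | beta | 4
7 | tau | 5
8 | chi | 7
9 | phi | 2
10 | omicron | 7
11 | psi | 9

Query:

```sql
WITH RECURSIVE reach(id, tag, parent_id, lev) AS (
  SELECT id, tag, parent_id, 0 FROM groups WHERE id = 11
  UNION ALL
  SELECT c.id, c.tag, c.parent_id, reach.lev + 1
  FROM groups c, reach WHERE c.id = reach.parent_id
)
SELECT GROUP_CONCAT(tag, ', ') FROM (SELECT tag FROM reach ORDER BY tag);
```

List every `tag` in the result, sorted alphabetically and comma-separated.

Base: id=11 (psi), parent_id=9, lev 0.
Iteration 1: join on id=9 -> phi (id 9, parent_id=2, lev 1).
Iteration 2: join on id=2 -> mu (id 2, parent_id=1, lev 2).
Iteration 3: join on id=1 -> omega (id 1, parent_id=NULL, lev 3).
Iteration 4: parent_id is NULL; no match; recursion stops.

mu, omega, phi, psi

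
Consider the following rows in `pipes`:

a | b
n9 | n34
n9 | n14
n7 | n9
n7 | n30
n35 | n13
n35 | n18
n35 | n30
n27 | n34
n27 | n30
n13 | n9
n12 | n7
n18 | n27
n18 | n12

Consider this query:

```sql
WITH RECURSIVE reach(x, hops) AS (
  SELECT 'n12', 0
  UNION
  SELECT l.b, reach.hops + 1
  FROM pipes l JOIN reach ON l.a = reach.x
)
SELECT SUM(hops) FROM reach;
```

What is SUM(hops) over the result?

Base: (n12, hops=0).
Iteration 1: edges from {n12} -> (n7, hops=1).
Iteration 2: edges from {n7} -> (n30, hops=2), (n9, hops=2).
Iteration 3: edges from {n30,n9} -> (n14, hops=3), (n34, hops=3).
Iteration 4: no outgoing edges from {n14,n34}; recursion stops.
SUM(hops) = 0 + 1 + 2 + 2 + 3 + 3 = 11.

11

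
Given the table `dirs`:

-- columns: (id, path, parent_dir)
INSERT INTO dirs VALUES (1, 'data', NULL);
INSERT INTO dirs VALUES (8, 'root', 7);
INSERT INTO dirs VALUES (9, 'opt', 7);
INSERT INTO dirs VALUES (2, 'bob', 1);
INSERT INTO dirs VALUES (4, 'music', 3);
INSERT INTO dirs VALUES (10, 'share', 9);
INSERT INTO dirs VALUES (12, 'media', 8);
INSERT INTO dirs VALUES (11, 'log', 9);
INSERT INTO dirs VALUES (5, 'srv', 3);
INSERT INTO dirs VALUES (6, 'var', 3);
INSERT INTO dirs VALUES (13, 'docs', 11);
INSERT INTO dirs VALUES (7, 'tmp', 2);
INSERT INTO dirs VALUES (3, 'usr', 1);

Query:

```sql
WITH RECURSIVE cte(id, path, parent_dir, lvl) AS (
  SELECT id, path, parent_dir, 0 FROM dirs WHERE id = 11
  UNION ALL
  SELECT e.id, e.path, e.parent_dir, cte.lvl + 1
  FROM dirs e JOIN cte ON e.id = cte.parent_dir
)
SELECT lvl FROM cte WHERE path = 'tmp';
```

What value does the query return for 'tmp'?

2

Base: id=11 (log), parent_dir=9, lvl 0.
Iteration 1: join on id=9 -> opt (id 9, parent_dir=7, lvl 1).
Iteration 2: join on id=7 -> tmp (id 7, parent_dir=2, lvl 2).
Iteration 3: join on id=2 -> bob (id 2, parent_dir=1, lvl 3).
Iteration 4: join on id=1 -> data (id 1, parent_dir=NULL, lvl 4).
Iteration 5: parent_dir is NULL; no match; recursion stops.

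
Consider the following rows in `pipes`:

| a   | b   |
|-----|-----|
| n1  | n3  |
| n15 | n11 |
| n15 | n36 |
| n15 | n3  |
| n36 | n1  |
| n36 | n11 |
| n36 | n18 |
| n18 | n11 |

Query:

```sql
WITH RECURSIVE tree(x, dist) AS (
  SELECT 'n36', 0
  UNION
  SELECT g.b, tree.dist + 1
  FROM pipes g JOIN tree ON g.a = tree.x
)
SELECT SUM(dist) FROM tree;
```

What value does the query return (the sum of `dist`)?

Base: (n36, dist=0).
Iteration 1: edges from {n36} -> (n1, dist=1), (n11, dist=1), (n18, dist=1).
Iteration 2: edges from {n1,n11,n18} -> (n11, dist=2), (n3, dist=2).
Iteration 3: no outgoing edges from {n11,n3}; recursion stops.
SUM(dist) = 0 + 1 + 1 + 1 + 2 + 2 = 7.

7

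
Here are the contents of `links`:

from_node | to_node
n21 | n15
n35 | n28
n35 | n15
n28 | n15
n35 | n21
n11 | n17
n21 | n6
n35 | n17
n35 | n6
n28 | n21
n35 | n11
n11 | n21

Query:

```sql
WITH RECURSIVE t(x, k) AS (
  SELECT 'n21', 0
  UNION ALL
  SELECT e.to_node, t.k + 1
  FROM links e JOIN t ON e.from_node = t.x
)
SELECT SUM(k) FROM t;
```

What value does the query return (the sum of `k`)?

2

Base: (n21, k=0).
Iteration 1: edges from {n21} -> (n15, k=1), (n6, k=1).
Iteration 2: no outgoing edges from {n15,n6}; recursion stops.
SUM(k) = 0 + 1 + 1 = 2.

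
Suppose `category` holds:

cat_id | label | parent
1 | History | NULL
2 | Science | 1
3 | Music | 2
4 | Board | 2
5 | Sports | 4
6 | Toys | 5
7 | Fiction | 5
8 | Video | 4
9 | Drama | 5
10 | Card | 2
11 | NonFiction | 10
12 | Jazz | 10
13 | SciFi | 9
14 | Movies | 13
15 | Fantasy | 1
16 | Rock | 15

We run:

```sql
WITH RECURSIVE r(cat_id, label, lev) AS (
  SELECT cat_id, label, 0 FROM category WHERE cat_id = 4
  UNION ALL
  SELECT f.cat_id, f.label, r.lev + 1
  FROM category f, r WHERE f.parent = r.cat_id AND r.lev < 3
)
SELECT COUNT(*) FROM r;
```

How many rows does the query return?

Base: cat_id=4 (Board) at lev 0.
Iteration 1: rows with parent in {4} -> Sports (id 5, lev 1), Video (id 8, lev 1).
Iteration 2: rows with parent in {5,8} -> Toys (id 6, lev 2), Fiction (id 7, lev 2), Drama (id 9, lev 2).
Iteration 3: rows with parent in {6,7,9} -> SciFi (id 13, lev 3).
Iteration 4: lev < 3 fails for all current rows; recursion stops.
Total rows emitted: 7.

7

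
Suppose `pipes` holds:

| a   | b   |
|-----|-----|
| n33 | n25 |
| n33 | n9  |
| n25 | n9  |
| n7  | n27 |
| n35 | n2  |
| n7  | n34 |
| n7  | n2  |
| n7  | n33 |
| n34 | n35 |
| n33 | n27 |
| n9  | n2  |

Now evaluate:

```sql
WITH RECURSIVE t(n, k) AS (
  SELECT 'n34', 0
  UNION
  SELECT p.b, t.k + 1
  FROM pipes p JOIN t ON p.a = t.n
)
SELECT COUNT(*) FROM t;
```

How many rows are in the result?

Base: (n34, k=0).
Iteration 1: edges from {n34} -> (n35, k=1).
Iteration 2: edges from {n35} -> (n2, k=2).
Iteration 3: no outgoing edges from {n2}; recursion stops.
Total rows emitted: 3.

3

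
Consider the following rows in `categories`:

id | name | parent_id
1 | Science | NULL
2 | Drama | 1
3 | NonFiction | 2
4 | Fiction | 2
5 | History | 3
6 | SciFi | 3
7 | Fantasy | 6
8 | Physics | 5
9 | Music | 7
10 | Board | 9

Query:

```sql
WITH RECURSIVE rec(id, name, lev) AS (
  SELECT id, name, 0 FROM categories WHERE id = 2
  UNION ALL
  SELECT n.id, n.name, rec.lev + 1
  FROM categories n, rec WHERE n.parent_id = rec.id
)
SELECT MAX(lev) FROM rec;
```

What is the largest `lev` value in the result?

5

Base: id=2 (Drama) at lev 0.
Iteration 1: rows with parent_id in {2} -> NonFiction (id 3, lev 1), Fiction (id 4, lev 1).
Iteration 2: rows with parent_id in {3,4} -> History (id 5, lev 2), SciFi (id 6, lev 2).
Iteration 3: rows with parent_id in {5,6} -> Fantasy (id 7, lev 3), Physics (id 8, lev 3).
Iteration 4: rows with parent_id in {7,8} -> Music (id 9, lev 4).
Iteration 5: rows with parent_id in {9} -> Board (id 10, lev 5).
Iteration 6: no rows with parent_id in {10}; recursion stops.
lev values: 0, 1, 1, 2, 2, 3, 3, 4, 5; the maximum is 5.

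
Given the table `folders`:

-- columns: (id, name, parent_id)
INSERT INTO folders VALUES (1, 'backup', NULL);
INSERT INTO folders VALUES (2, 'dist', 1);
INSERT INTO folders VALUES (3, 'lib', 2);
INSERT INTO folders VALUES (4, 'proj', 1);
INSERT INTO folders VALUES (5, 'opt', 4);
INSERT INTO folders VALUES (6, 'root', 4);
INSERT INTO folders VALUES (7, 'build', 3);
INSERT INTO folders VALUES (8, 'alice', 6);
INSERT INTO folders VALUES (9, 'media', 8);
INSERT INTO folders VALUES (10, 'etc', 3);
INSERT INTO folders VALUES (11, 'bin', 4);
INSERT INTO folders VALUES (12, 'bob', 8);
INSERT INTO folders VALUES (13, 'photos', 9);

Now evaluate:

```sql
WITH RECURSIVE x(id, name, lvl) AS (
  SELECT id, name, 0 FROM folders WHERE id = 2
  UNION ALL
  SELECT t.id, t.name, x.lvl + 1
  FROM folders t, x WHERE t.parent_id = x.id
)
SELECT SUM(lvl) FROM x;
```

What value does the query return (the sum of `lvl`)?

Base: id=2 (dist) at lvl 0.
Iteration 1: rows with parent_id in {2} -> lib (id 3, lvl 1).
Iteration 2: rows with parent_id in {3} -> build (id 7, lvl 2), etc (id 10, lvl 2).
Iteration 3: no rows with parent_id in {7,10}; recursion stops.
SUM(lvl) = 0 + 1 + 2 + 2 = 5.

5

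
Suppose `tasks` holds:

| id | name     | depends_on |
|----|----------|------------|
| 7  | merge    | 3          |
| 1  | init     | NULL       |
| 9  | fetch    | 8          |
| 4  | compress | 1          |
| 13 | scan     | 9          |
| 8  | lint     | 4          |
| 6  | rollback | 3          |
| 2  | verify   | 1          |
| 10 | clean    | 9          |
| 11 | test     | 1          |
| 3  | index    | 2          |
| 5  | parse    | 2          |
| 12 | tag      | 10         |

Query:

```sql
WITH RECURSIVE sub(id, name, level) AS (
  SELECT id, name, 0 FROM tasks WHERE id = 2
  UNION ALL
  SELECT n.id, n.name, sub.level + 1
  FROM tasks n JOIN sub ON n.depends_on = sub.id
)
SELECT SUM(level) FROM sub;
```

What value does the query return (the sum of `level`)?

6

Base: id=2 (verify) at level 0.
Iteration 1: rows with depends_on in {2} -> index (id 3, level 1), parse (id 5, level 1).
Iteration 2: rows with depends_on in {3,5} -> rollback (id 6, level 2), merge (id 7, level 2).
Iteration 3: no rows with depends_on in {6,7}; recursion stops.
SUM(level) = 0 + 1 + 1 + 2 + 2 = 6.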